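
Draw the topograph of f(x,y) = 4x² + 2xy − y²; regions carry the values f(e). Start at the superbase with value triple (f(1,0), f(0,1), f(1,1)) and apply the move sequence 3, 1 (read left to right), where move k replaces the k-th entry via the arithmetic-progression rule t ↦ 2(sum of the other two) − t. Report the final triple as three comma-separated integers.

start (4,-1,5) = (f(1,0),f(0,1),f(1,1))
replace slot 3: 2·(4+(-1)) − 5 = 1 → (4,-1,1)
replace slot 1: 2·((-1)+1) − 4 = -4 → (-4,-1,1)

-4,-1,1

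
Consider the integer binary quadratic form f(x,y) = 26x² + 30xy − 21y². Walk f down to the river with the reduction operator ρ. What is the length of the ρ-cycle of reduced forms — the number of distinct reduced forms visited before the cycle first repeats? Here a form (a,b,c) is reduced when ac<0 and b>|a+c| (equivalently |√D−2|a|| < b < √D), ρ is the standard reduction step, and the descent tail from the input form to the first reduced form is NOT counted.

D = 3084, ⌊√D⌋ = 55
river: ρ → (-21,54,2)
river: ρ → (2,54,-21)
river: ρ → (-21,30,26)
river: ρ → (26,22,-25)
river: ρ → (-25,28,23)
river: ρ → (23,18,-30)
river: ρ → (-30,42,11)
river: ρ → (11,46,-22)
river: ρ → (-22,42,15)
river: ρ → (15,48,-13)
river: ρ → (-13,30,42)
river: ρ → (42,54,-1)
river: ρ → (-1,54,42)
river: ρ → (42,30,-13)
river: ρ → (-13,48,15)
river: ρ → (15,42,-22)
river: ρ → (-22,46,11)
river: ρ → (11,42,-30)
river: ρ → (-30,18,23)
river: ρ → (23,28,-25)
river: ρ → (-25,22,26)
river: ρ → (26,30,-21)
ρ-cycle length = 22 (tail of 0 descent steps not counted)

22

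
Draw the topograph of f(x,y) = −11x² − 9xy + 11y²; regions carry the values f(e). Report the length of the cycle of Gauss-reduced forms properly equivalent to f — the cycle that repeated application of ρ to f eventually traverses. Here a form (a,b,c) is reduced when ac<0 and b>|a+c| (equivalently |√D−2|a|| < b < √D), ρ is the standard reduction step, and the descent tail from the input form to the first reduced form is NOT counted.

D = 565, ⌊√D⌋ = 23
descent: ρ → (11,9,-11)  [lands on river]
river: ρ → (-11,13,9)
river: ρ → (9,23,-1)
river: ρ → (-1,23,9)
river: ρ → (9,13,-11)
river: ρ → (-11,9,11)
river: ρ → (11,13,-9)
river: ρ → (-9,23,1)
river: ρ → (1,23,-9)
river: ρ → (-9,13,11)
ρ-cycle length = 10 (tail of 1 descent step not counted)

10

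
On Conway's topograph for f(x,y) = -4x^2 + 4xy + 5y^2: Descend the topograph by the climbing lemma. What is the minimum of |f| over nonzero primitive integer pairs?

river: ρ → (5,6,-3)
river: ρ → (-3,6,5)
river: ρ → (5,4,-4)
river: ρ → (-4,4,5)
closes: descent 0, river 4
min |a| on river = 3

3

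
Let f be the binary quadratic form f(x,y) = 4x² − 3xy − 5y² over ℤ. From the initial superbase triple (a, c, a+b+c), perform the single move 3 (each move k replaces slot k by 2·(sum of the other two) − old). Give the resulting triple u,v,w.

start (4,-5,-4) = (f(1,0),f(0,1),f(1,1))
replace slot 3: 2·(4+(-5)) − (-4) = 2 → (4,-5,2)

4,-5,2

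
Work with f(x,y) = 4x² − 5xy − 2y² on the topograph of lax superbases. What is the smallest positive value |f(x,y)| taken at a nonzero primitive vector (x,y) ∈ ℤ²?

descent: ρ → (-2,5,4)  [lands on river]
river: ρ → (4,3,-3)
river: ρ → (-3,3,4)
river: ρ → (4,5,-2)
river: ρ → (-2,7,1)
river: ρ → (1,7,-2)
closes: descent 1, river 6
min |a| on river = 1

1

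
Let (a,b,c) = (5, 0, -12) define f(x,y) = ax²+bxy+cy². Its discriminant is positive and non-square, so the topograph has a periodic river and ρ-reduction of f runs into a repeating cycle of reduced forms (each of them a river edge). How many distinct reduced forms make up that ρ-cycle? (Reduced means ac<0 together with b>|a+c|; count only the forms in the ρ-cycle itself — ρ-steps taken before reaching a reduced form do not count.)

D = 240, ⌊√D⌋ = 15
descent: ρ → (-12,0,5)
descent: ρ → (5,10,-7)  [lands on river]
river: ρ → (-7,4,8)
river: ρ → (8,12,-3)
river: ρ → (-3,12,8)
river: ρ → (8,4,-7)
river: ρ → (-7,10,5)
ρ-cycle length = 6 (tail of 2 descent steps not counted)

6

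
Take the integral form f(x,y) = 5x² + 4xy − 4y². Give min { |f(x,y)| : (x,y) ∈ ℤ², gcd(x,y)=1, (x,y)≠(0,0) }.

river: ρ → (-4,4,5)
river: ρ → (5,6,-3)
river: ρ → (-3,6,5)
river: ρ → (5,4,-4)
closes: descent 0, river 4
min |a| on river = 3

3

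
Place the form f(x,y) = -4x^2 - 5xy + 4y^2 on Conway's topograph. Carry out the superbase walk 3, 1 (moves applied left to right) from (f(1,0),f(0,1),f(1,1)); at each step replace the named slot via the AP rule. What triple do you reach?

start (-4,4,-5) = (f(1,0),f(0,1),f(1,1))
replace slot 3: 2·((-4)+4) − (-5) = 5 → (-4,4,5)
replace slot 1: 2·(4+5) − (-4) = 22 → (22,4,5)

22,4,5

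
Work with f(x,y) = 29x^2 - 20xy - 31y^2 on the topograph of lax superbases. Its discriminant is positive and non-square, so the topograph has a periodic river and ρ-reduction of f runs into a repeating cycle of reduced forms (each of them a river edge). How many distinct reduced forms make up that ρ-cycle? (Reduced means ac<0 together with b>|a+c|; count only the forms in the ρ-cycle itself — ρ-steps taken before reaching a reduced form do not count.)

D = 3996, ⌊√D⌋ = 63
descent: ρ → (-31,20,29)  [lands on river]
river: ρ → (29,38,-22)
river: ρ → (-22,50,17)
river: ρ → (17,52,-19)
river: ρ → (-19,62,2)
river: ρ → (2,62,-19)
river: ρ → (-19,52,17)
river: ρ → (17,50,-22)
river: ρ → (-22,38,29)
river: ρ → (29,20,-31)
river: ρ → (-31,42,18)
river: ρ → (18,30,-43)
river: ρ → (-43,56,5)
river: ρ → (5,54,-54)
river: ρ → (-54,54,5)
river: ρ → (5,56,-43)
river: ρ → (-43,30,18)
river: ρ → (18,42,-31)
ρ-cycle length = 18 (tail of 1 descent step not counted)

18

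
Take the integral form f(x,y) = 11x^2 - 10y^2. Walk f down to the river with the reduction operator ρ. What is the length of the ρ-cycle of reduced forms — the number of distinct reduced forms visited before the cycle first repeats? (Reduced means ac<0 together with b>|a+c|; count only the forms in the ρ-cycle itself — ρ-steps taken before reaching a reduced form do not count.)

D = 440, ⌊√D⌋ = 20
descent: ρ → (-10,20,1)  [lands on river]
river: ρ → (1,20,-10)
ρ-cycle length = 2 (tail of 1 descent step not counted)

2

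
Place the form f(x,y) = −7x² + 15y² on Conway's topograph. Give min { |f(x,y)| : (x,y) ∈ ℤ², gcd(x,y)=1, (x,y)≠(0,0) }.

descent: ρ → (15,0,-7)
descent: ρ → (-7,14,8)  [lands on river]
river: ρ → (8,18,-3)
river: ρ → (-3,18,8)
river: ρ → (8,14,-7)
closes: descent 2, river 4
min |a| on river = 3

3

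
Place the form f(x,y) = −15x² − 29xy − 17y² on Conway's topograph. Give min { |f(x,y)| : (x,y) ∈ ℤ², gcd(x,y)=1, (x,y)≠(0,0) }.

translate: b→-1 (≡29 mod 30), so (15,29,17)→(15,-1,3)
flip: (15,-1,3)→(3,1,15)
reduced (well bottom): (3,1,15) with a≤c, −a<b≤a
well minimum |f| = |-3| = 3 (negative-definite)

3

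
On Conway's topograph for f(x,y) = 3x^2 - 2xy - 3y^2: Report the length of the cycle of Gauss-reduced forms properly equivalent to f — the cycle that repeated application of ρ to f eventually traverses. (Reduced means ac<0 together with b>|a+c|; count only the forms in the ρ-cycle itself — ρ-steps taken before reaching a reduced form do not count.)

D = 40, ⌊√D⌋ = 6
descent: ρ → (-3,2,3)  [lands on river]
river: ρ → (3,4,-2)
river: ρ → (-2,4,3)
river: ρ → (3,2,-3)
river: ρ → (-3,4,2)
river: ρ → (2,4,-3)
ρ-cycle length = 6 (tail of 1 descent step not counted)

6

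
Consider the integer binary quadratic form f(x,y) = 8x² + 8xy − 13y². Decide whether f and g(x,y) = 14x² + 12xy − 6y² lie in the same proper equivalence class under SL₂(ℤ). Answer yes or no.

D₁ = 480, D₂ = 480
river cycle of f (length 4): (-13, 18, 3), (3, 18, -13), (-13, 8, 8), (8, 8, -13)
river cycle of g (length 4): (-6, 12, 14), (14, 16, -4), (-4, 16, 14), (14, 12, -6)
cycles differ ⇒ inequivalent

no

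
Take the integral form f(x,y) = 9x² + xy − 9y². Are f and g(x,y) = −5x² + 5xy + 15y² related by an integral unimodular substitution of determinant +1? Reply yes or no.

D₁ = 325, D₂ = 325
river cycle of f (length 6): (-9, 17, 1), (1, 17, -9), (-9, 1, 9), (9, 17, -1), (-1, 17, 9), (9, 1, -9)
river cycle of g (length 2): (-5, 15, 5), (5, 15, -5)
cycles differ ⇒ inequivalent

no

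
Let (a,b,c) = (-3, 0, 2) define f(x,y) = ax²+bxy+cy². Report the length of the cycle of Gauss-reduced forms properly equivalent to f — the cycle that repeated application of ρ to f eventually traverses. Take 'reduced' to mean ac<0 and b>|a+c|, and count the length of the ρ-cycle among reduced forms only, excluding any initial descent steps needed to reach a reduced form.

D = 24, ⌊√D⌋ = 4
descent: ρ → (2,4,-1)  [lands on river]
river: ρ → (-1,4,2)
ρ-cycle length = 2 (tail of 1 descent step not counted)

2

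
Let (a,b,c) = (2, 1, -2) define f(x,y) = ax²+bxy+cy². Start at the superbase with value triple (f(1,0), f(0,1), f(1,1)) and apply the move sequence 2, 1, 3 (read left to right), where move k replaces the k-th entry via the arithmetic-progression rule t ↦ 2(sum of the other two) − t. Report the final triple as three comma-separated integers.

start (2,-2,1) = (f(1,0),f(0,1),f(1,1))
replace slot 2: 2·(2+1) − (-2) = 8 → (2,8,1)
replace slot 1: 2·(8+1) − 2 = 16 → (16,8,1)
replace slot 3: 2·(16+8) − 1 = 47 → (16,8,47)

16,8,47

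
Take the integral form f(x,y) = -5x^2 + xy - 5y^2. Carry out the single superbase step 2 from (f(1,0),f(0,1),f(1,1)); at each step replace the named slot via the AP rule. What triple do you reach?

start (-5,-5,-9) = (f(1,0),f(0,1),f(1,1))
replace slot 2: 2·((-5)+(-9)) − (-5) = -23 → (-5,-23,-9)

-5,-23,-9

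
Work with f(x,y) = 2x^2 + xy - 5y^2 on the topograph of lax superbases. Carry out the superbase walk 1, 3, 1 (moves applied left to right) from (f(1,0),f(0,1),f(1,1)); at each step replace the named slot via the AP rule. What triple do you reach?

start (2,-5,-2) = (f(1,0),f(0,1),f(1,1))
replace slot 1: 2·((-5)+(-2)) − 2 = -16 → (-16,-5,-2)
replace slot 3: 2·((-16)+(-5)) − (-2) = -40 → (-16,-5,-40)
replace slot 1: 2·((-5)+(-40)) − (-16) = -74 → (-74,-5,-40)

-74,-5,-40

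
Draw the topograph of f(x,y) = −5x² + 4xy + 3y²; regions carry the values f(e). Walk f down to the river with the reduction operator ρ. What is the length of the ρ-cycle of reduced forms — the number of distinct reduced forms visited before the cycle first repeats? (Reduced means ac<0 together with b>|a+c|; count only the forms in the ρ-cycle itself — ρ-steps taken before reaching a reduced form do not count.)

D = 76, ⌊√D⌋ = 8
river: ρ → (3,8,-1)
river: ρ → (-1,8,3)
river: ρ → (3,4,-5)
river: ρ → (-5,6,2)
river: ρ → (2,6,-5)
river: ρ → (-5,4,3)
ρ-cycle length = 6 (tail of 0 descent steps not counted)

6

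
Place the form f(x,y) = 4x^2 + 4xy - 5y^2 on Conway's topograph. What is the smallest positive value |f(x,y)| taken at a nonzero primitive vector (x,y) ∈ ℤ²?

river: ρ → (-5,6,3)
river: ρ → (3,6,-5)
river: ρ → (-5,4,4)
river: ρ → (4,4,-5)
closes: descent 0, river 4
min |a| on river = 3

3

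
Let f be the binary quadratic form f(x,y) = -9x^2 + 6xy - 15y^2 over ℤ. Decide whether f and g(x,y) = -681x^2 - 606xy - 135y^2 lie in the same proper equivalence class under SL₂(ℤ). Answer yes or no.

D₁ = -504, D₂ = -504
f is negative-definite; reduce −f:
−f: reduced (well bottom): (9,-6,15) with a≤c, −a<b≤a
flip sign back: reduced form of f is (-9,6,-15)
g is negative-definite; reduce −g:
−g: flip: (681,606,135)→(135,-606,681)
−g: translate: b→-66 (≡-606 mod 270), so (135,-606,681)→(135,-66,9)
−g: flip: (135,-66,9)→(9,66,135)
−g: translate: b→-6 (≡66 mod 18), so (9,66,135)→(9,-6,15)
−g: reduced (well bottom): (9,-6,15) with a≤c, −a<b≤a
flip sign back: reduced form of g is (-9,6,-15)
reduced forms (-9, 6, -15) vs (-9, 6, -15) ⇒ equivalent

yes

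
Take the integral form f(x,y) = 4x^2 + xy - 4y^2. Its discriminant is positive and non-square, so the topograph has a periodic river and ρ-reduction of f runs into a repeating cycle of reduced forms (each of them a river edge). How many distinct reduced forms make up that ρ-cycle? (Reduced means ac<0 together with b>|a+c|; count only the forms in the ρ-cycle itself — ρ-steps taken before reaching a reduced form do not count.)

D = 65, ⌊√D⌋ = 8
river: ρ → (-4,7,1)
river: ρ → (1,7,-4)
river: ρ → (-4,1,4)
river: ρ → (4,7,-1)
river: ρ → (-1,7,4)
river: ρ → (4,1,-4)
ρ-cycle length = 6 (tail of 0 descent steps not counted)

6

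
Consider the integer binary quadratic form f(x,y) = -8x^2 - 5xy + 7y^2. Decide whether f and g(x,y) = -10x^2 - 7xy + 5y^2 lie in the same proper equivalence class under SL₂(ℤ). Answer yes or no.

D₁ = 249, D₂ = 249
river cycle of f (length 16): (7, 5, -8), (-8, 11, 4), (4, 13, -5), (-5, 7, 10), (10, 13, -2), (-2, 15, 3), (3, 15, -2), (-2, 13, 10), (10, 7, -5), (-5, 13, 4), … (6 more)
river cycle of g (length 16): (5, 7, -10), (-10, 13, 2), (2, 15, -3), (-3, 15, 2), (2, 13, -10), (-10, 7, 5), (5, 13, -4), (-4, 11, 8), (8, 5, -7), (-7, 9, 6), … (6 more)
cycles differ ⇒ inequivalent

no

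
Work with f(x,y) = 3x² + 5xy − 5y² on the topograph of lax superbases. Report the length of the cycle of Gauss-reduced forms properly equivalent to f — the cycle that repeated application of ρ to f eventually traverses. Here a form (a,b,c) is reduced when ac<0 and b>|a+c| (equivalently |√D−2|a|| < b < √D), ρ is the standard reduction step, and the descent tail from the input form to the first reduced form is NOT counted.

D = 85, ⌊√D⌋ = 9
river: ρ → (-5,5,3)
river: ρ → (3,7,-3)
river: ρ → (-3,5,5)
river: ρ → (5,5,-3)
river: ρ → (-3,7,3)
river: ρ → (3,5,-5)
ρ-cycle length = 6 (tail of 0 descent steps not counted)

6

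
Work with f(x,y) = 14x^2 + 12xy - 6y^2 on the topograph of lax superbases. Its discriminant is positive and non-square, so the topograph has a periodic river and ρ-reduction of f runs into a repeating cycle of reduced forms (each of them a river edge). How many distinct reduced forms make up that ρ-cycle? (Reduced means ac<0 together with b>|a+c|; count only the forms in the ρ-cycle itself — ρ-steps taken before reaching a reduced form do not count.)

D = 480, ⌊√D⌋ = 21
river: ρ → (-6,12,14)
river: ρ → (14,16,-4)
river: ρ → (-4,16,14)
river: ρ → (14,12,-6)
ρ-cycle length = 4 (tail of 0 descent steps not counted)

4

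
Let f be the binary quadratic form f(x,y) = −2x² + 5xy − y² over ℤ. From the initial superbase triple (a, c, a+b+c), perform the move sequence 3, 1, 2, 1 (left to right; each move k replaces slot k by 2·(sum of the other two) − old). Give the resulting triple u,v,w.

start (-2,-1,2) = (f(1,0),f(0,1),f(1,1))
replace slot 3: 2·((-2)+(-1)) − 2 = -8 → (-2,-1,-8)
replace slot 1: 2·((-1)+(-8)) − (-2) = -16 → (-16,-1,-8)
replace slot 2: 2·((-16)+(-8)) − (-1) = -47 → (-16,-47,-8)
replace slot 1: 2·((-47)+(-8)) − (-16) = -94 → (-94,-47,-8)

-94,-47,-8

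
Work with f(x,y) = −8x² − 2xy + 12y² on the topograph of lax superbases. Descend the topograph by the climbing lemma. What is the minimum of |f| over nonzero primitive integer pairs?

descent: ρ → (12,2,-8)
descent: ρ → (-8,14,6)  [lands on river]
river: ρ → (6,10,-12)
river: ρ → (-12,14,4)
river: ρ → (4,18,-4)
river: ρ → (-4,14,12)
river: ρ → (12,10,-6)
river: ρ → (-6,14,8)
river: ρ → (8,18,-2)
river: ρ → (-2,18,8)
river: ρ → (8,14,-6)
river: ρ → (-6,10,12)
river: ρ → (12,14,-4)
river: ρ → (-4,18,4)
river: ρ → (4,14,-12)
river: ρ → (-12,10,6)
river: ρ → (6,14,-8)
river: ρ → (-8,18,2)
river: ρ → (2,18,-8)
closes: descent 2, river 18
min |a| on river = 2

2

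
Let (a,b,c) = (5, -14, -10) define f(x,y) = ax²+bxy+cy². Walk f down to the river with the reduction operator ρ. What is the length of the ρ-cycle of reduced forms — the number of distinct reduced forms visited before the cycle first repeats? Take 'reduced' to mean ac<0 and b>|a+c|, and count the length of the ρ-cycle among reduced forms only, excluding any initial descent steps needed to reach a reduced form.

D = 396, ⌊√D⌋ = 19
descent: ρ → (-10,14,5)  [lands on river]
river: ρ → (5,16,-7)
river: ρ → (-7,12,9)
river: ρ → (9,6,-10)
ρ-cycle length = 4 (tail of 1 descent step not counted)

4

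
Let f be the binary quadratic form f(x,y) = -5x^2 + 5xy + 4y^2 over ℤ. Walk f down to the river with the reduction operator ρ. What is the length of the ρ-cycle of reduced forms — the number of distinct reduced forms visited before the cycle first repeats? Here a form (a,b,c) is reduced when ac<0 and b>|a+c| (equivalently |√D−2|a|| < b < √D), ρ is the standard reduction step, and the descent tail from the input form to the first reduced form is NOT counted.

D = 105, ⌊√D⌋ = 10
river: ρ → (4,3,-6)
river: ρ → (-6,9,1)
river: ρ → (1,9,-6)
river: ρ → (-6,3,4)
river: ρ → (4,5,-5)
river: ρ → (-5,5,4)
ρ-cycle length = 6 (tail of 0 descent steps not counted)

6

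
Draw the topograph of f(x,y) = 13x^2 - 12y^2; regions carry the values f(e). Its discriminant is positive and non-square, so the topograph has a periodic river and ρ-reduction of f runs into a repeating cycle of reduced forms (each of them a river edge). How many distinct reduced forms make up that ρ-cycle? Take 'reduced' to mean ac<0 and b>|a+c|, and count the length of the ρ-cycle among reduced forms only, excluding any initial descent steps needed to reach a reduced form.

D = 624, ⌊√D⌋ = 24
descent: ρ → (-12,24,1)  [lands on river]
river: ρ → (1,24,-12)
ρ-cycle length = 2 (tail of 1 descent step not counted)

2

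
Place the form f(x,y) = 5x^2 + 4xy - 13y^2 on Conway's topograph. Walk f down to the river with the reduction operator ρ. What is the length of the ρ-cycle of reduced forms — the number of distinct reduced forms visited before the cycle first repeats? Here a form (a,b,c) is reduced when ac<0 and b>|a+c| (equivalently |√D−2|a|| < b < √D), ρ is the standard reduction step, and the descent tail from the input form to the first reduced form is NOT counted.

D = 276, ⌊√D⌋ = 16
descent: ρ → (-13,-4,5)
descent: ρ → (5,14,-4)  [lands on river]
river: ρ → (-4,10,11)
river: ρ → (11,12,-3)
river: ρ → (-3,12,11)
river: ρ → (11,10,-4)
river: ρ → (-4,14,5)
river: ρ → (5,16,-1)
river: ρ → (-1,16,5)
ρ-cycle length = 8 (tail of 2 descent steps not counted)

8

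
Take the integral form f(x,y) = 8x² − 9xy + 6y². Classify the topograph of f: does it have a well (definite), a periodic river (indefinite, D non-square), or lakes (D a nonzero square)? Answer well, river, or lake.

D = b²−4ac = (-9)² − 4·8·6 = -111
D < 0 ⇒ definite ⇒ every region one sign ⇒ single well

well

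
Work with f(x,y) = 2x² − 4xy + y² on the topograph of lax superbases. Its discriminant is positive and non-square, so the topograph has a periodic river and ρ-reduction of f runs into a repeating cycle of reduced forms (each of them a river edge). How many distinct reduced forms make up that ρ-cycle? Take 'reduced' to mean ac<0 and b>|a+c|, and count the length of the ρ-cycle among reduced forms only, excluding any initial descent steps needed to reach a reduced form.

D = 8, ⌊√D⌋ = 2
descent: ρ → (1,2,-1)  [lands on river]
river: ρ → (-1,2,1)
ρ-cycle length = 2 (tail of 1 descent step not counted)

2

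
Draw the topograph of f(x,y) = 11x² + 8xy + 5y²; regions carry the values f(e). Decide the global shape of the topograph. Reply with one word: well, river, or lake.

D = b²−4ac = 8² − 4·11·5 = -156
D < 0 ⇒ definite ⇒ every region one sign ⇒ single well

well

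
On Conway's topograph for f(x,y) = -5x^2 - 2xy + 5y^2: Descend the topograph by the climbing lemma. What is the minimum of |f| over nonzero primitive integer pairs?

descent: ρ → (5,2,-5)  [lands on river]
river: ρ → (-5,8,2)
river: ρ → (2,8,-5)
river: ρ → (-5,2,5)
river: ρ → (5,8,-2)
river: ρ → (-2,8,5)
closes: descent 1, river 6
min |a| on river = 2

2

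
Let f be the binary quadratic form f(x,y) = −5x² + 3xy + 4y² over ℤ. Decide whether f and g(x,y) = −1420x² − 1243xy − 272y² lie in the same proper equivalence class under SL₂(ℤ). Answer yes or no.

D₁ = 89, D₂ = 89
river cycle of f (length 14): (4, 5, -4), (-4, 3, 5), (5, 7, -2), (-2, 9, 1), (1, 9, -2), (-2, 7, 5), (5, 3, -4), (-4, 5, 4), (4, 3, -5), (-5, 7, 2), … (4 more)
river cycle of g (length 14): (-4, 3, 5), (5, 7, -2), (-2, 9, 1), (1, 9, -2), (-2, 7, 5), (5, 3, -4), (-4, 5, 4), (4, 3, -5), (-5, 7, 2), (2, 9, -1), … (4 more)
cycles coincide ⇒ equivalent

yes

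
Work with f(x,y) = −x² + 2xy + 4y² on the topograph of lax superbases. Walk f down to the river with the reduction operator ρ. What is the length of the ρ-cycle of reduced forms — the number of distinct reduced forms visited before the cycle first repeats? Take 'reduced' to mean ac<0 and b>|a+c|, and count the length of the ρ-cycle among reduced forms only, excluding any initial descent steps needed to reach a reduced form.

D = 20, ⌊√D⌋ = 4
descent: ρ → (4,-2,-1)
descent: ρ → (-1,4,1)  [lands on river]
river: ρ → (1,4,-1)
ρ-cycle length = 2 (tail of 2 descent steps not counted)

2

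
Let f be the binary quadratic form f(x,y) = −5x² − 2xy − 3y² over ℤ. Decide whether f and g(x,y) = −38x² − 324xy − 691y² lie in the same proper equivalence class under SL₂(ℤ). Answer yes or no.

D₁ = -56, D₂ = -56
f is negative-definite; reduce −f:
−f: flip: (5,2,3)→(3,-2,5)
−f: reduced (well bottom): (3,-2,5) with a≤c, −a<b≤a
flip sign back: reduced form of f is (-3,2,-5)
g is negative-definite; reduce −g:
−g: translate: b→20 (≡324 mod 76), so (38,324,691)→(38,20,3)
−g: flip: (38,20,3)→(3,-20,38)
−g: translate: b→-2 (≡-20 mod 6), so (3,-20,38)→(3,-2,5)
−g: reduced (well bottom): (3,-2,5) with a≤c, −a<b≤a
flip sign back: reduced form of g is (-3,2,-5)
reduced forms (-3, 2, -5) vs (-3, 2, -5) ⇒ equivalent

yes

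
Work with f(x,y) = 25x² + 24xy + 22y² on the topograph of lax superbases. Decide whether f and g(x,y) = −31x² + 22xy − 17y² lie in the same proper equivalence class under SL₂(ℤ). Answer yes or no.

D₁ = -1624, D₂ = -1624
f: flip: (25,24,22)→(22,-24,25)
f: translate: b→20 (≡-24 mod 44), so (22,-24,25)→(22,20,23)
f: reduced (well bottom): (22,20,23) with a≤c, −a<b≤a
g is negative-definite; reduce −g:
−g: flip: (31,-22,17)→(17,22,31)
−g: translate: b→-12 (≡22 mod 34), so (17,22,31)→(17,-12,26)
−g: reduced (well bottom): (17,-12,26) with a≤c, −a<b≤a
flip sign back: reduced form of g is (-17,12,-26)
reduced forms (22, 20, 23) vs (-17, 12, -26) ⇒ inequivalent

no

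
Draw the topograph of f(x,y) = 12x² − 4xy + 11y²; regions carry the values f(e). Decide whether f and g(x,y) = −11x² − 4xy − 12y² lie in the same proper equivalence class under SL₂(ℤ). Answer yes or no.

D₁ = -512, D₂ = -512
f: flip: (12,-4,11)→(11,4,12)
f: reduced (well bottom): (11,4,12) with a≤c, −a<b≤a
g is negative-definite; reduce −g:
−g: reduced (well bottom): (11,4,12) with a≤c, −a<b≤a
flip sign back: reduced form of g is (-11,-4,-12)
reduced forms (11, 4, 12) vs (-11, -4, -12) ⇒ inequivalent

no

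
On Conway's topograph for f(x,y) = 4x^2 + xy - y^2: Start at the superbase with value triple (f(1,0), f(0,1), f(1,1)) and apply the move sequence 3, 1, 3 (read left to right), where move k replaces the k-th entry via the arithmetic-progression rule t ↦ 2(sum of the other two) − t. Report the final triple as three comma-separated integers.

start (4,-1,4) = (f(1,0),f(0,1),f(1,1))
replace slot 3: 2·(4+(-1)) − 4 = 2 → (4,-1,2)
replace slot 1: 2·((-1)+2) − 4 = -2 → (-2,-1,2)
replace slot 3: 2·((-2)+(-1)) − 2 = -8 → (-2,-1,-8)

-2,-1,-8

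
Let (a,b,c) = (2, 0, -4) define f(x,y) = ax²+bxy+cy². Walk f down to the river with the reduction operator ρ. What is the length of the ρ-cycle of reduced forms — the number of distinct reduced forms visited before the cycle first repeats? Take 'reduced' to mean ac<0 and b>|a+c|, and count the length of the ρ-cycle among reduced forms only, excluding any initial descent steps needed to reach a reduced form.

D = 32, ⌊√D⌋ = 5
descent: ρ → (-4,0,2)
descent: ρ → (2,4,-2)  [lands on river]
river: ρ → (-2,4,2)
ρ-cycle length = 2 (tail of 2 descent steps not counted)

2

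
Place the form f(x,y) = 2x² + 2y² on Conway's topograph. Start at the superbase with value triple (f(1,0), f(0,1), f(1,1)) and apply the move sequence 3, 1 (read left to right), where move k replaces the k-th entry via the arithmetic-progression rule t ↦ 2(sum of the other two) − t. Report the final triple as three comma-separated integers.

start (2,2,4) = (f(1,0),f(0,1),f(1,1))
replace slot 3: 2·(2+2) − 4 = 4 → (2,2,4)
replace slot 1: 2·(2+4) − 2 = 10 → (10,2,4)

10,2,4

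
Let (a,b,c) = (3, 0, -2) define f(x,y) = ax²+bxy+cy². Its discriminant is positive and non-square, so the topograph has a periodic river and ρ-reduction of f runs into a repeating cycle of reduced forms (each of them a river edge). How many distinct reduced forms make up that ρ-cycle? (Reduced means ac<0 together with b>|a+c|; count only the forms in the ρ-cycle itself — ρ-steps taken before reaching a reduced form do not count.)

D = 24, ⌊√D⌋ = 4
descent: ρ → (-2,4,1)  [lands on river]
river: ρ → (1,4,-2)
ρ-cycle length = 2 (tail of 1 descent step not counted)

2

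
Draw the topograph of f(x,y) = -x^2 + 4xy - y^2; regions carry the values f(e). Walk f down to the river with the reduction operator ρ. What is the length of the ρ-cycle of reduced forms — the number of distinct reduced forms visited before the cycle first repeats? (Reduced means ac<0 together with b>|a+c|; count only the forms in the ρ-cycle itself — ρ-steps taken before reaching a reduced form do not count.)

D = 12, ⌊√D⌋ = 3
descent: ρ → (-1,2,2)  [lands on river]
river: ρ → (2,2,-1)
ρ-cycle length = 2 (tail of 1 descent step not counted)

2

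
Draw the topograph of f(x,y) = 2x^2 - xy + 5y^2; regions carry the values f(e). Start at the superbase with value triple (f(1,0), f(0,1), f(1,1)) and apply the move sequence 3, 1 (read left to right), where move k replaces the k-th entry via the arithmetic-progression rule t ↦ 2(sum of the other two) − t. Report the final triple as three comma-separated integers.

start (2,5,6) = (f(1,0),f(0,1),f(1,1))
replace slot 3: 2·(2+5) − 6 = 8 → (2,5,8)
replace slot 1: 2·(5+8) − 2 = 24 → (24,5,8)

24,5,8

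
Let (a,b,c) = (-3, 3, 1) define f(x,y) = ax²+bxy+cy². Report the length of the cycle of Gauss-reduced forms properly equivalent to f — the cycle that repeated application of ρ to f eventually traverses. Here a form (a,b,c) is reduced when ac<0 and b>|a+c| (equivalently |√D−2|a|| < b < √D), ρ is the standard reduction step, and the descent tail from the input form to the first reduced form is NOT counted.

D = 21, ⌊√D⌋ = 4
river: ρ → (1,3,-3)
river: ρ → (-3,3,1)
ρ-cycle length = 2 (tail of 0 descent steps not counted)

2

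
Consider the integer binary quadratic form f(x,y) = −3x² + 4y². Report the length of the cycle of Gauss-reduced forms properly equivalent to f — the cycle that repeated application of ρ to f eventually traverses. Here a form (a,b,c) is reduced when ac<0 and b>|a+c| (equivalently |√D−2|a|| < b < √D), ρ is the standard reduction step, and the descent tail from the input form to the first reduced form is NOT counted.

D = 48, ⌊√D⌋ = 6
descent: ρ → (4,0,-3)
descent: ρ → (-3,6,1)  [lands on river]
river: ρ → (1,6,-3)
ρ-cycle length = 2 (tail of 2 descent steps not counted)

2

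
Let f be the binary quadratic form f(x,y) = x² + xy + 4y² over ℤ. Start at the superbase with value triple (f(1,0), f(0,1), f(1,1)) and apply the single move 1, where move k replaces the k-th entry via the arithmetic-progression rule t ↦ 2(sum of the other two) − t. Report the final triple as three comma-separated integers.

start (1,4,6) = (f(1,0),f(0,1),f(1,1))
replace slot 1: 2·(4+6) − 1 = 19 → (19,4,6)

19,4,6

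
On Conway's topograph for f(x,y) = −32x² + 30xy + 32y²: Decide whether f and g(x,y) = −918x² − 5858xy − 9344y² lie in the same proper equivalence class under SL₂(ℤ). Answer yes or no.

D₁ = 4996, D₂ = 4996
river cycle of f (length 94): (32, 34, -30), (-30, 26, 36), (36, 46, -20), (-20, 34, 48), (48, 62, -6), (-6, 70, 4), (4, 66, -40), (-40, 14, 30), (30, 46, -24), (-24, 50, 26), … (84 more)
river cycle of g (length 94): (-32, 30, 32), (32, 34, -30), (-30, 26, 36), (36, 46, -20), (-20, 34, 48), (48, 62, -6), (-6, 70, 4), (4, 66, -40), (-40, 14, 30), (30, 46, -24), … (84 more)
cycles coincide ⇒ equivalent

yes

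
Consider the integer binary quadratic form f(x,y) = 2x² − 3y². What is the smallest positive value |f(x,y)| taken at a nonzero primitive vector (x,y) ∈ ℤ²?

descent: ρ → (-3,0,2)
descent: ρ → (2,4,-1)  [lands on river]
river: ρ → (-1,4,2)
closes: descent 2, river 2
min |a| on river = 1

1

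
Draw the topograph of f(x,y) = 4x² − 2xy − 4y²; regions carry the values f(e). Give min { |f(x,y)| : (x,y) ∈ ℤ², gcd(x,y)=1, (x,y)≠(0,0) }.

descent: ρ → (-4,2,4)  [lands on river]
river: ρ → (4,6,-2)
river: ρ → (-2,6,4)
river: ρ → (4,2,-4)
river: ρ → (-4,6,2)
river: ρ → (2,6,-4)
closes: descent 1, river 6
min |a| on river = 2

2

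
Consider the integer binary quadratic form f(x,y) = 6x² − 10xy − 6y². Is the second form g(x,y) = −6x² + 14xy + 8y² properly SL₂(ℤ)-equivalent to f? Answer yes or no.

D₁ = 244, D₂ = 388
discriminants differ ⇒ not SL₂(ℤ)-equivalent

no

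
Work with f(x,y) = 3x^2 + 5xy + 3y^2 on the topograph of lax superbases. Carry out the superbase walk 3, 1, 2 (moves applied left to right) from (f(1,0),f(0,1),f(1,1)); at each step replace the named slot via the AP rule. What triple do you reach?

start (3,3,11) = (f(1,0),f(0,1),f(1,1))
replace slot 3: 2·(3+3) − 11 = 1 → (3,3,1)
replace slot 1: 2·(3+1) − 3 = 5 → (5,3,1)
replace slot 2: 2·(5+1) − 3 = 9 → (5,9,1)

5,9,1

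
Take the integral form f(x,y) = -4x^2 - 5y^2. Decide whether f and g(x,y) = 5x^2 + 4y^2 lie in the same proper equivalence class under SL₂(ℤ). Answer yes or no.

D₁ = -80, D₂ = -80
f is negative-definite; reduce −f:
−f: reduced (well bottom): (4,0,5) with a≤c, −a<b≤a
flip sign back: reduced form of f is (-4,0,-5)
g: flip: (5,0,4)→(4,0,5)
g: reduced (well bottom): (4,0,5) with a≤c, −a<b≤a
reduced forms (-4, 0, -5) vs (4, 0, 5) ⇒ inequivalent

no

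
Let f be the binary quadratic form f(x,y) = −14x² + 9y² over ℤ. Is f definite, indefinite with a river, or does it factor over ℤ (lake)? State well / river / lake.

D = b²−4ac = 0² − 4·(-14)·9 = 504
D > 0 non-square ⇒ indefinite ⇒ periodic river

river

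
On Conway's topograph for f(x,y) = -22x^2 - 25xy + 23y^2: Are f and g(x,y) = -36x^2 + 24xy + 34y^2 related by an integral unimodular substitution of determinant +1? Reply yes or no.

D₁ = 2649, D₂ = 5472
discriminants differ ⇒ not SL₂(ℤ)-equivalent

no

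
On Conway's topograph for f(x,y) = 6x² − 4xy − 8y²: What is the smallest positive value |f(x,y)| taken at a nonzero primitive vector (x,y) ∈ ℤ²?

descent: ρ → (-8,4,6)  [lands on river]
river: ρ → (6,8,-6)
river: ρ → (-6,4,8)
river: ρ → (8,12,-2)
river: ρ → (-2,12,8)
river: ρ → (8,4,-6)
river: ρ → (-6,8,6)
river: ρ → (6,4,-8)
river: ρ → (-8,12,2)
river: ρ → (2,12,-8)
closes: descent 1, river 10
min |a| on river = 2

2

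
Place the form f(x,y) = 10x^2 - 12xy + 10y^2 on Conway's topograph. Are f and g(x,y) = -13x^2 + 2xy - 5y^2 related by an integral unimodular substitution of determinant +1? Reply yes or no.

D₁ = -256, D₂ = -256
f: translate: b→8 (≡-12 mod 20), so (10,-12,10)→(10,8,8)
f: flip: (10,8,8)→(8,-8,10)
f: translate: b→8 (≡-8 mod 16), so (8,-8,10)→(8,8,10)
f: reduced (well bottom): (8,8,10) with a≤c, −a<b≤a
g is negative-definite; reduce −g:
−g: flip: (13,-2,5)→(5,2,13)
−g: reduced (well bottom): (5,2,13) with a≤c, −a<b≤a
flip sign back: reduced form of g is (-5,-2,-13)
reduced forms (8, 8, 10) vs (-5, -2, -13) ⇒ inequivalent

no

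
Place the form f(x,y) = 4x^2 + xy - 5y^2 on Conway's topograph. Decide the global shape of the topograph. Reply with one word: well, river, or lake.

D = b²−4ac = 1² − 4·4·(-5) = 81
D = 9² is a perfect square ⇒ form factors over ℤ ⇒ lakes

lake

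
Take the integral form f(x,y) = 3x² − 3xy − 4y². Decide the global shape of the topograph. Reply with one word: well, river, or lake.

D = b²−4ac = (-3)² − 4·3·(-4) = 57
D > 0 non-square ⇒ indefinite ⇒ periodic river

river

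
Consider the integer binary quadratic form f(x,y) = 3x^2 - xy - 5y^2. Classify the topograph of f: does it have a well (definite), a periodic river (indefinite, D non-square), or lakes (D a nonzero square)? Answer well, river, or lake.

D = b²−4ac = (-1)² − 4·3·(-5) = 61
D > 0 non-square ⇒ indefinite ⇒ periodic river

river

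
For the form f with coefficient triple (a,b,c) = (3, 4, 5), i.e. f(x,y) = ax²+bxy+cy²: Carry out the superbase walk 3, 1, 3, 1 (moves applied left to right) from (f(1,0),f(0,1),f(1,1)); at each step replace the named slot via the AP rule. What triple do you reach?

start (3,5,12) = (f(1,0),f(0,1),f(1,1))
replace slot 3: 2·(3+5) − 12 = 4 → (3,5,4)
replace slot 1: 2·(5+4) − 3 = 15 → (15,5,4)
replace slot 3: 2·(15+5) − 4 = 36 → (15,5,36)
replace slot 1: 2·(5+36) − 15 = 67 → (67,5,36)

67,5,36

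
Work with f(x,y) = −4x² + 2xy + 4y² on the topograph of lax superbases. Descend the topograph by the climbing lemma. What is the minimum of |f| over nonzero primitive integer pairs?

river: ρ → (4,6,-2)
river: ρ → (-2,6,4)
river: ρ → (4,2,-4)
river: ρ → (-4,6,2)
river: ρ → (2,6,-4)
river: ρ → (-4,2,4)
closes: descent 0, river 6
min |a| on river = 2

2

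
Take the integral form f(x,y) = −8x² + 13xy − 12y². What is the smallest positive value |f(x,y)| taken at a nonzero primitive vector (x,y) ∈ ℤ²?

translate: b→3 (≡-13 mod 16), so (8,-13,12)→(8,3,7)
flip: (8,3,7)→(7,-3,8)
reduced (well bottom): (7,-3,8) with a≤c, −a<b≤a
well minimum |f| = |-7| = 7 (negative-definite)

7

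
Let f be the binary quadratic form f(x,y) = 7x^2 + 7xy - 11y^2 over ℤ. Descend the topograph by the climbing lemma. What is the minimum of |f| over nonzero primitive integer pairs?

river: ρ → (-11,15,3)
river: ρ → (3,15,-11)
river: ρ → (-11,7,7)
river: ρ → (7,7,-11)
closes: descent 0, river 4
min |a| on river = 3

3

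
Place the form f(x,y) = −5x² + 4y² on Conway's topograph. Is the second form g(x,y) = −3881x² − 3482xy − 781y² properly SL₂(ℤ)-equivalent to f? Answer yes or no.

D₁ = 80, D₂ = 80
river cycle of f (length 2): (4, 8, -1), (-1, 8, 4)
river cycle of g (length 2): (4, 8, -1), (-1, 8, 4)
cycles coincide ⇒ equivalent

yes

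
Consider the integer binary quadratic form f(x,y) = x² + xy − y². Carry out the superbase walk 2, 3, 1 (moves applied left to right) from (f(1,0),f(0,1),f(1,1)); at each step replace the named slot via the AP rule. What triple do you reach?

start (1,-1,1) = (f(1,0),f(0,1),f(1,1))
replace slot 2: 2·(1+1) − (-1) = 5 → (1,5,1)
replace slot 3: 2·(1+5) − 1 = 11 → (1,5,11)
replace slot 1: 2·(5+11) − 1 = 31 → (31,5,11)

31,5,11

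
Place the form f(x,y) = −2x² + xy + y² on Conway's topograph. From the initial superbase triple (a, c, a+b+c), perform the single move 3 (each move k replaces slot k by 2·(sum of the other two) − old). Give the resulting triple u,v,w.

start (-2,1,0) = (f(1,0),f(0,1),f(1,1))
replace slot 3: 2·((-2)+1) − 0 = -2 → (-2,1,-2)

-2,1,-2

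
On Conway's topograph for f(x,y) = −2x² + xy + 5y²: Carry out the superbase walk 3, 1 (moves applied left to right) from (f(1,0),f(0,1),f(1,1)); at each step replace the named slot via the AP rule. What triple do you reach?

start (-2,5,4) = (f(1,0),f(0,1),f(1,1))
replace slot 3: 2·((-2)+5) − 4 = 2 → (-2,5,2)
replace slot 1: 2·(5+2) − (-2) = 16 → (16,5,2)

16,5,2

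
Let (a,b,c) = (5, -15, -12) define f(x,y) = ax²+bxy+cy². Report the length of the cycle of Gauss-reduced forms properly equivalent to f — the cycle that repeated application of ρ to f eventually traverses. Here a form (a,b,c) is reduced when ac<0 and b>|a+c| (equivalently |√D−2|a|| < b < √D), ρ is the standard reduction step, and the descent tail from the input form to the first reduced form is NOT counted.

D = 465, ⌊√D⌋ = 21
descent: ρ → (-12,15,5)  [lands on river]
river: ρ → (5,15,-12)
river: ρ → (-12,9,8)
river: ρ → (8,7,-13)
river: ρ → (-13,19,2)
river: ρ → (2,21,-3)
river: ρ → (-3,21,2)
river: ρ → (2,19,-13)
river: ρ → (-13,7,8)
river: ρ → (8,9,-12)
ρ-cycle length = 10 (tail of 1 descent step not counted)

10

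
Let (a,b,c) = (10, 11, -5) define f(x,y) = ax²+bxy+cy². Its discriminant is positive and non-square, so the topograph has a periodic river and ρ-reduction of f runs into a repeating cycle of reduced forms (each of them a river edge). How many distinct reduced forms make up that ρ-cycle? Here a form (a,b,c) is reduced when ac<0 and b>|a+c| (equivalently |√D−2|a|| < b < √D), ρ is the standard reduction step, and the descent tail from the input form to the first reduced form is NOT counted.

D = 321, ⌊√D⌋ = 17
river: ρ → (-5,9,12)
river: ρ → (12,15,-2)
river: ρ → (-2,17,4)
river: ρ → (4,15,-6)
river: ρ → (-6,9,10)
river: ρ → (10,11,-5)
ρ-cycle length = 6 (tail of 0 descent steps not counted)

6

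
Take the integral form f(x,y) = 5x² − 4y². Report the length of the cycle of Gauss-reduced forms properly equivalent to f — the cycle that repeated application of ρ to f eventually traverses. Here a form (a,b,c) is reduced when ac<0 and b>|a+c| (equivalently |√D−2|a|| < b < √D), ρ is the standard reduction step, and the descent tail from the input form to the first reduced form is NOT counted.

D = 80, ⌊√D⌋ = 8
descent: ρ → (-4,8,1)  [lands on river]
river: ρ → (1,8,-4)
ρ-cycle length = 2 (tail of 1 descent step not counted)

2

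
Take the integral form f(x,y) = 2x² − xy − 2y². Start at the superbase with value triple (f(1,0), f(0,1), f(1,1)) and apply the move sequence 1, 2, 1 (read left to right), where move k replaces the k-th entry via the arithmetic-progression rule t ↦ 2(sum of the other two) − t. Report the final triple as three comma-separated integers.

start (2,-2,-1) = (f(1,0),f(0,1),f(1,1))
replace slot 1: 2·((-2)+(-1)) − 2 = -8 → (-8,-2,-1)
replace slot 2: 2·((-8)+(-1)) − (-2) = -16 → (-8,-16,-1)
replace slot 1: 2·((-16)+(-1)) − (-8) = -26 → (-26,-16,-1)

-26,-16,-1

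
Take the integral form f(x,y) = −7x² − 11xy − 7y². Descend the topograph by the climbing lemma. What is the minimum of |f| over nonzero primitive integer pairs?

translate: b→-3 (≡11 mod 14), so (7,11,7)→(7,-3,3)
flip: (7,-3,3)→(3,3,7)
reduced (well bottom): (3,3,7) with a≤c, −a<b≤a
well minimum |f| = |-3| = 3 (negative-definite)

3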